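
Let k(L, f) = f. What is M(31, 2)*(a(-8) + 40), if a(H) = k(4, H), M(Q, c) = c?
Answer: 64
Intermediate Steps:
a(H) = H
M(31, 2)*(a(-8) + 40) = 2*(-8 + 40) = 2*32 = 64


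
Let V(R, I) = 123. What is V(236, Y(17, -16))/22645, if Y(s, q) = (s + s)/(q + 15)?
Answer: 123/22645 ≈ 0.0054317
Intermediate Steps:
Y(s, q) = 2*s/(15 + q) (Y(s, q) = (2*s)/(15 + q) = 2*s/(15 + q))
V(236, Y(17, -16))/22645 = 123/22645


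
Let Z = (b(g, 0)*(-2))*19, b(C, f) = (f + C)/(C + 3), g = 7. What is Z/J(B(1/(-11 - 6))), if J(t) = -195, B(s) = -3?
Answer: 133/975 ≈ 0.13641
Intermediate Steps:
b(C, f) = (C + f)/(3 + C)
Z = -133/5 (Z = (((7 + 0)/(3 + 7))*(-2))*19 = ((7/10)*(-2))*19 = -7/5*19 = -133/5 ≈ -26.600)
Z/J(B(1/(-11 - 6))) = -133/5/(-195) = -133/5*(-1/195) = 133/975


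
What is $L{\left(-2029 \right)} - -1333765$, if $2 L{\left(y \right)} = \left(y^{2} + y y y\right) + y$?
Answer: $- \frac{8346288047}{2} \approx -4.1731 \cdot 10^{9}$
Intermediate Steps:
$L{\left(y \right)} = \frac{y}{2} + \frac{y^{2}}{2} + \frac{y^{3}}{2}$ ($L{\left(y \right)} = \frac{\left(y^{2} + y y y\right) + y}{2} = \frac{\left(y^{2} + y^{2} y\right) + y}{2} = \frac{\left(y^{2} + y^{3}\right) + y}{2} = \frac{y + y^{2} + y^{3}}{2} = \frac{y}{2} + \frac{y^{2}}{2} + \frac{y^{3}}{2}$)
$L{\left(-2029 \right)} - -1333765 = \frac{1}{2} \left(-2029\right) \left(1 - 2029 + \left(-2029\right)^{2}\right) - -1333765 = \frac{1}{2} \left(-2029\right) \left(1 - 2029 + 4116841\right) + 1333765 = \frac{1}{2} \left(-2029\right) 4114813 + 1333765 = - \frac{8348955577}{2} + 1333765 = - \frac{8346288047}{2}$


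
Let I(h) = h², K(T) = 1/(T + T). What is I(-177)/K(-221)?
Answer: -13847418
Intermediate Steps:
K(T) = 1/(2*T)
I(-177)/K(-221) = (-177)²/(((½)/(-221))) = 31329/(((½)*(-1/221))) = 31329/(-1/442) = 31329*(-442) = -13847418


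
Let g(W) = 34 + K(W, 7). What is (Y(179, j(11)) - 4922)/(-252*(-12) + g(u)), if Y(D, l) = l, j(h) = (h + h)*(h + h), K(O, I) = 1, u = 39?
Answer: -634/437 ≈ -1.4508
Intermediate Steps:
j(h) = 4*h**2 (j(h) = (2*h)*(2*h) = 4*h**2)
g(W) = 35 (g(W) = 34 + 1 = 35)
(Y(179, j(11)) - 4922)/(-252*(-12) + g(u)) = (4*11**2 - 4922)/(-252*(-12) + 35) = (4*121 - 4922)/(-63*(-48) + 35) = (484 - 4922)/(3024 + 35) = -4438/3059 = -4438*1/3059 = -634/437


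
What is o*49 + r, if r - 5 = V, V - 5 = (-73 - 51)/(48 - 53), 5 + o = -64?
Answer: -16731/5 ≈ -3346.2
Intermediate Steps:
o = -69 (o = -5 - 64 = -69)
V = 149/5 (V = 5 + (-73 - 51)/(48 - 53) = 5 - 124/(-5) = 5 - 124*(-⅕) = 5 + 124/5 = 149/5 ≈ 29.800)
r = 174/5 (r = 5 + 149/5 = 174/5 ≈ 34.800)
o*49 + r = -69*49 + 174/5 = -3381 + 174/5 = -16731/5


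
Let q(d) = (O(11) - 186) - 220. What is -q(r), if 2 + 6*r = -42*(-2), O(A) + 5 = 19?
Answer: 392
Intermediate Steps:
O(A) = 14 (O(A) = -5 + 19 = 14)
r = 41/3 (r = -1/3 + (-42*(-2))/6 = -1/3 + (1/6)*84 = -1/3 + 14 = 41/3 ≈ 13.667)
q(d) = -392 (q(d) = (14 - 186) - 220 = -172 - 220 = -392)
-q(r) = -1*(-392) = 392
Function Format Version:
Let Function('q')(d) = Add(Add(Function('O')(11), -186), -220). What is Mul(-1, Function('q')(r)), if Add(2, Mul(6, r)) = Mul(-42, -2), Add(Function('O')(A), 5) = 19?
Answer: 392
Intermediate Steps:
Function('O')(A) = 14 (Function('O')(A) = Add(-5, 19) = 14)
r = Rational(41, 3) (r = Add(Rational(-1, 3), Mul(Rational(1, 6), Mul(-42, -2))) = Add(Rational(-1, 3), Mul(Rational(1, 6), 84)) = Add(Rational(-1, 3), 14) = Rational(41, 3) ≈ 13.667)
Function('q')(d) = -392 (Function('q')(d) = Add(Add(14, -186), -220) = Add(-172, -220) = -392)
Mul(-1, Function('q')(r)) = Mul(-1, -392) = 392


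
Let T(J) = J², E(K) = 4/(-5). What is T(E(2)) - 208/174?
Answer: -1208/2175 ≈ -0.55540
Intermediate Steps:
E(K) = -⅘ (E(K) = 4*(-⅕) = -⅘)
T(E(2)) - 208/174 = (-⅘)² - 208/174 = 16/25 - 208/174 = 16/25 - 1*104/87 = 16/25 - 104/87 = -1208/2175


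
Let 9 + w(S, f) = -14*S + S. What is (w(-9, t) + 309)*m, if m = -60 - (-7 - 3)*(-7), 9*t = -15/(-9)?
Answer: -54210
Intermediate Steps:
t = 5/27 (t = (-15/(-9))/9 = (-15*(-1/9))/9 = (1/9)*(5/3) = 5/27 ≈ 0.18519)
w(S, f) = -9 - 13*S (w(S, f) = -9 + (-14*S + S) = -9 - 13*S)
m = -130 (m = -60 - (-10)*(-7) = -60 - 1*70 = -60 - 70 = -130)
(w(-9, t) + 309)*m = ((-9 - 13*(-9)) + 309)*(-130) = ((-9 + 117) + 309)*(-130) = (108 + 309)*(-130) = 417*(-130) = -54210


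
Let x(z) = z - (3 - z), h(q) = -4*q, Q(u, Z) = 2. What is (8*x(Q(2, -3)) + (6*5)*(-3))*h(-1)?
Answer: -328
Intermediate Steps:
x(z) = -3 + 2*z (x(z) = z + (-3 + z) = -3 + 2*z)
(8*x(Q(2, -3)) + (6*5)*(-3))*h(-1) = (8*(-3 + 2*2) + (6*5)*(-3))*(-4*(-1)) = (8*(-3 + 4) + 30*(-3))*4 = (8*1 - 90)*4 = (8 - 90)*4 = -82*4 = -328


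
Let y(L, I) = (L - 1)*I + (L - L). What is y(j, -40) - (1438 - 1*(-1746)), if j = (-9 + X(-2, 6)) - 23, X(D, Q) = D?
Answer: -1784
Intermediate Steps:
j = -34 (j = (-9 - 2) - 23 = -11 - 23 = -34)
y(L, I) = I*(-1 + L) (y(L, I) = (-1 + L)*I + 0 = I*(-1 + L) + 0 = I*(-1 + L))
y(j, -40) - (1438 - 1*(-1746)) = -40*(-1 - 34) - (1438 - 1*(-1746)) = -40*(-35) - (1438 + 1746) = 1400 - 1*3184 = 1400 - 3184 = -1784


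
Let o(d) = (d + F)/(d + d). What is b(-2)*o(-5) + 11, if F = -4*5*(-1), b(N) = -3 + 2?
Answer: 25/2 ≈ 12.500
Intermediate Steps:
b(N) = -1
F = 20 (F = -20*(-1) = 20)
o(d) = (20 + d)/(2*d) (o(d) = (d + 20)/(d + d) = (20 + d)/((2*d)) = (20 + d)*(1/(2*d)) = (20 + d)/(2*d))
b(-2)*o(-5) + 11 = -(20 - 5)/(2*(-5)) + 11 = -(-1)*15/(2*5) + 11 = -1*(-3/2) + 11 = 3/2 + 11 = 25/2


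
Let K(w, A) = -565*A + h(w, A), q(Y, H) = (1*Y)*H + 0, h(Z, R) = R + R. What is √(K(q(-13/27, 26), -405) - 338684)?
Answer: I*√110669 ≈ 332.67*I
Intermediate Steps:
h(Z, R) = 2*R
q(Y, H) = H*Y (q(Y, H) = Y*H + 0 = H*Y + 0 = H*Y)
K(w, A) = -563*A (K(w, A) = -565*A + 2*A = -563*A)
√(K(q(-13/27, 26), -405) - 338684) = √(-563*(-405) - 338684) = √(228015 - 338684) = √(-110669) = I*√110669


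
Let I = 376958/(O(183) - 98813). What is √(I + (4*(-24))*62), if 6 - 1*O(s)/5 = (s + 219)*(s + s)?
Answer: I*√4144663105686442/834443 ≈ 77.152*I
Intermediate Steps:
O(s) = 30 - 10*s*(219 + s) (O(s) = 30 - 5*(s + 219)*(s + s) = 30 - 5*(219 + s)*2*s = 30 - 10*s*(219 + s))
I = -376958/834443 (I = 376958/((30 - 2190*183 - 10*183²) - 98813) = 376958/((30 - 400770 - 10*33489) - 98813) = 376958/((30 - 400770 - 334890) - 98813) = 376958/(-735630 - 98813) = 376958/(-834443) = 376958*(-1/834443) = -376958/834443 ≈ -0.45175)
√(I + (4*(-24))*62) = √(-376958/834443 + (4*(-24))*62) = √(-376958/834443 - 96*62) = √(-376958/834443 - 5952) = √(-4966981694/834443) = I*√4144663105686442/834443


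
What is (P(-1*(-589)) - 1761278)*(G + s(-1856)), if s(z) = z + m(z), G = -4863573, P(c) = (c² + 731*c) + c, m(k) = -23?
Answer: 4783756195468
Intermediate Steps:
P(c) = c² + 732*c
s(z) = -23 + z (s(z) = z - 23 = -23 + z)
(P(-1*(-589)) - 1761278)*(G + s(-1856)) = ((-1*(-589))*(732 - 1*(-589)) - 1761278)*(-4863573 + (-23 - 1856)) = (589*(732 + 589) - 1761278)*(-4863573 - 1879) = (589*1321 - 1761278)*(-4865452) = (778069 - 1761278)*(-4865452) = -983209*(-4865452) = 4783756195468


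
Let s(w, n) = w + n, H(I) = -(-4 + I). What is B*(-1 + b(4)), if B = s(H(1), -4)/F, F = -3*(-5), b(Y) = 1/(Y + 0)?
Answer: 1/20 ≈ 0.050000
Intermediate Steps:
H(I) = 4 - I
s(w, n) = n + w
b(Y) = 1/Y
F = 15
B = -1/15 (B = (-4 + (4 - 1*1))/15 = (-4 + (4 - 1))*(1/15) = (-4 + 3)*(1/15) = -1*1/15 = -1/15 ≈ -0.066667)
B*(-1 + b(4)) = -(-1 + 1/4)/15 = -1/15*(-3/4) = 1/20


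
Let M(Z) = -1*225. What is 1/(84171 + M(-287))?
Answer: 1/83946 ≈ 1.1912e-5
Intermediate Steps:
M(Z) = -225
1/(84171 + M(-287)) = 1/(84171 - 225) = 1/83946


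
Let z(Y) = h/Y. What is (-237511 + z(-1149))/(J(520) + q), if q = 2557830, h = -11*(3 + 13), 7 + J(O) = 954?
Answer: -272899963/2940034773 ≈ -0.092822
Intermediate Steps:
J(O) = 947 (J(O) = -7 + 954 = 947)
h = -176 (h = -11*16 = -176)
z(Y) = -176/Y
(-237511 + z(-1149))/(J(520) + q) = (-237511 - 176/(-1149))/(947 + 2557830) = (-237511 - 176*(-1/1149))/2558777 = (-237511 + 176/1149)*(1/2558777) = -272899963/1149*1/2558777 = -272899963/2940034773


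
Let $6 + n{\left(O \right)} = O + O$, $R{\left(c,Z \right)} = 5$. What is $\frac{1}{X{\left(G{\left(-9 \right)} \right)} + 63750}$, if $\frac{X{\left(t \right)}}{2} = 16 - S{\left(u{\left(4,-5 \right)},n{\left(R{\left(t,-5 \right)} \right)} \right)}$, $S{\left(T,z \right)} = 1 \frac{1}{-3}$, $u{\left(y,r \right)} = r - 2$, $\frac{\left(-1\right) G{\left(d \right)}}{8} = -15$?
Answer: $\frac{3}{191348} \approx 1.5678 \cdot 10^{-5}$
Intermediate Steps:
$G{\left(d \right)} = 120$ ($G{\left(d \right)} = \left(-8\right) \left(-15\right) = 120$)
$u{\left(y,r \right)} = -2 + r$
$n{\left(O \right)} = -6 + 2 O$ ($n{\left(O \right)} = -6 + \left(O + O\right) = -6 + 2 O$)
$S{\left(T,z \right)} = - \frac{1}{3}$ ($S{\left(T,z \right)} = 1 \left(- \frac{1}{3}\right) = - \frac{1}{3}$)
$X{\left(t \right)} = \frac{98}{3}$ ($X{\left(t \right)} = 2 \left(16 - - \frac{1}{3}\right) = 2 \left(16 + \frac{1}{3}\right) = 2 \cdot \frac{49}{3} = \frac{98}{3}$)
$\frac{1}{X{\left(G{\left(-9 \right)} \right)} + 63750} = \frac{1}{\frac{98}{3} + 63750} = \frac{1}{\frac{191348}{3}} = \frac{3}{191348}$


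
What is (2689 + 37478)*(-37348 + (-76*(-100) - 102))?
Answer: -1198984950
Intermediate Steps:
(2689 + 37478)*(-37348 + (-76*(-100) - 102)) = 40167*(-37348 + (7600 - 102)) = 40167*(-37348 + 7498) = 40167*(-29850) = -1198984950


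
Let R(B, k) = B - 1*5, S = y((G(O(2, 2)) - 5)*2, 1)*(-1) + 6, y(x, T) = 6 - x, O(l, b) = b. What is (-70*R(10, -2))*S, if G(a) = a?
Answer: 2100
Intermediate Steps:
S = -6 (S = (6 - (2 - 5)*2)*(-1) + 6 = (6 - (-3)*2)*(-1) + 6 = (6 - 1*(-6))*(-1) + 6 = (6 + 6)*(-1) + 6 = 12*(-1) + 6 = -12 + 6 = -6)
R(B, k) = -5 + B (R(B, k) = B - 5 = -5 + B)
(-70*R(10, -2))*S = -70*(-5 + 10)*(-6) = -70*5*(-6) = -350*(-6) = 2100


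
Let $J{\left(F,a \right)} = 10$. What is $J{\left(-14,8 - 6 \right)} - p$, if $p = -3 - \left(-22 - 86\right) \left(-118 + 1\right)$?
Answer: $12649$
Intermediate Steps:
$p = -12639$ ($p = -3 - \left(-108\right) \left(-117\right) = -3 - 12636 = -12639$)
$J{\left(-14,8 - 6 \right)} - p = 10 - -12639 = 10 + 12639 = 12649$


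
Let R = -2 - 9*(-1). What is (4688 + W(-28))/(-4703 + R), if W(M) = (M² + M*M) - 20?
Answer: -1559/1174 ≈ -1.3279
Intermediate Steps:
R = 7 (R = -2 + 9 = 7)
W(M) = -20 + 2*M² (W(M) = (M² + M²) - 20 = 2*M² - 20 = -20 + 2*M²)
(4688 + W(-28))/(-4703 + R) = (4688 + (-20 + 2*(-28)²))/(-4703 + 7) = (4688 + (-20 + 2*784))/(-4696) = (4688 + (-20 + 1568))*(-1/4696) = (4688 + 1548)*(-1/4696) = 6236*(-1/4696) = -1559/1174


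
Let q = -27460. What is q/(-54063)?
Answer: 27460/54063 ≈ 0.50793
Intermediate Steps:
q/(-54063) = -27460/(-54063) = -27460*(-1/54063) = 27460/54063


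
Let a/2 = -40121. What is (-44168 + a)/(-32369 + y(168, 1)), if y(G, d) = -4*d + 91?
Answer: 62205/16141 ≈ 3.8539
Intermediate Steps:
a = -80242 (a = 2*(-40121) = -80242)
y(G, d) = 91 - 4*d
(-44168 + a)/(-32369 + y(168, 1)) = (-44168 - 80242)/(-32369 + (91 - 4*1)) = -124410/(-32369 + (91 - 4)) = -124410/(-32369 + 87) = -124410/(-32282) = -124410*(-1/32282) = 62205/16141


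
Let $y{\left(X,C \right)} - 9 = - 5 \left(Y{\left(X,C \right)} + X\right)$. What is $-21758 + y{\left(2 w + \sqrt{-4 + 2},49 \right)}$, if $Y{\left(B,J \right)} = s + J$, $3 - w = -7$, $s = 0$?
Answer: $-22094 - 5 i \sqrt{2} \approx -22094.0 - 7.0711 i$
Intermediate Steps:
$w = 10$ ($w = 3 - -7 = 3 + 7 = 10$)
$Y{\left(B,J \right)} = J$ ($Y{\left(B,J \right)} = 0 + J = J$)
$y{\left(X,C \right)} = 9 - 5 C - 5 X$ ($y{\left(X,C \right)} = 9 - 5 \left(C + X\right) = 9 - \left(5 C + 5 X\right) = 9 - 5 C - 5 X$)
$-21758 + y{\left(2 w + \sqrt{-4 + 2},49 \right)} = -21758 - \left(236 + 5 \left(2 \cdot 10 + \sqrt{-4 + 2}\right)\right) = -21758 - \left(236 + 5 \left(20 + \sqrt{-2}\right)\right) = -21758 - \left(236 + 5 \left(20 + i \sqrt{2}\right)\right) = -21758 - \left(336 + 5 i \sqrt{2}\right) = -22094 - 5 i \sqrt{2}$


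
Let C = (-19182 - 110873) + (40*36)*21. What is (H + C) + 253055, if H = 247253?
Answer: 400493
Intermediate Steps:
C = -99815 (C = -130055 + 1440*21 = -130055 + 30240 = -99815)
(H + C) + 253055 = (247253 - 99815) + 253055 = 147438 + 253055 = 400493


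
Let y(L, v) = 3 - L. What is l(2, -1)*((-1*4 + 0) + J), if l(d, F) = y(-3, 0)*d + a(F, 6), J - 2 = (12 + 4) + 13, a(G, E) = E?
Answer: 486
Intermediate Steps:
J = 31 (J = 2 + ((12 + 4) + 13) = 2 + (16 + 13) = 2 + 29 = 31)
l(d, F) = 6 + 6*d (l(d, F) = (3 - 1*(-3))*d + 6 = (3 + 3)*d + 6 = 6*d + 6 = 6 + 6*d)
l(2, -1)*((-1*4 + 0) + J) = (6 + 6*2)*((-1*4 + 0) + 31) = (6 + 12)*((-4 + 0) + 31) = 18*(-4 + 31) = 18*27 = 486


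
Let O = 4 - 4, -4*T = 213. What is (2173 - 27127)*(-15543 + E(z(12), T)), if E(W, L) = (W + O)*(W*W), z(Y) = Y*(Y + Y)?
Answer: -595710097866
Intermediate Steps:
z(Y) = 2*Y² (z(Y) = Y*(2*Y) = 2*Y²)
T = -213/4 (T = -¼*213 = -213/4 ≈ -53.250)
O = 0
E(W, L) = W³ (E(W, L) = (W + 0)*(W*W) = W*W² = W³)
(2173 - 27127)*(-15543 + E(z(12), T)) = (2173 - 27127)*(-15543 + (2*12²)³) = -24954*(-15543 + (2*144)³) = -24954*(-15543 + 288³) = -24954*(-15543 + 23887872) = -24954*23872329 = -595710097866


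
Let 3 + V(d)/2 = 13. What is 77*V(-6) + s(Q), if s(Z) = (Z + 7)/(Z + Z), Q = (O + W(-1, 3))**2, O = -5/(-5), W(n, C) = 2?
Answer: 13868/9 ≈ 1540.9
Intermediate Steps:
V(d) = 20 (V(d) = -6 + 2*13 = -6 + 26 = 20)
O = 1 (O = -5*(-1/5) = 1)
Q = 9 (Q = (1 + 2)**2 = 3**2 = 9)
s(Z) = (7 + Z)/(2*Z) (s(Z) = (7 + Z)/((2*Z)) = (7 + Z)*(1/(2*Z)) = (7 + Z)/(2*Z))
77*V(-6) + s(Q) = 77*20 + (1/2)*(7 + 9)/9 = 1540 + (1/2)*(1/9)*16 = 1540 + 8/9 = 13868/9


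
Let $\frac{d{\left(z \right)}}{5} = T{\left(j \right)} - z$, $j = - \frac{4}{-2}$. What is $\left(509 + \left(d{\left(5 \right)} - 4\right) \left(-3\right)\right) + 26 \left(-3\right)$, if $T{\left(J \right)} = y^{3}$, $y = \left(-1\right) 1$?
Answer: $533$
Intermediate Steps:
$y = -1$
$j = 2$ ($j = \left(-4\right) \left(- \frac{1}{2}\right) = 2$)
$T{\left(J \right)} = -1$ ($T{\left(J \right)} = \left(-1\right)^{3} = -1$)
$d{\left(z \right)} = -5 - 5 z$ ($d{\left(z \right)} = 5 \left(-1 - z\right) = -5 - 5 z$)
$\left(509 + \left(d{\left(5 \right)} - 4\right) \left(-3\right)\right) + 26 \left(-3\right) = \left(509 + \left(\left(-5 - 25\right) - 4\right) \left(-3\right)\right) + 26 \left(-3\right) = \left(509 + \left(\left(-5 - 25\right) - 4\right) \left(-3\right)\right) - 78 = \left(509 + \left(-30 - 4\right) \left(-3\right)\right) - 78 = \left(509 - -102\right) - 78 = \left(509 + 102\right) - 78 = 611 - 78 = 533$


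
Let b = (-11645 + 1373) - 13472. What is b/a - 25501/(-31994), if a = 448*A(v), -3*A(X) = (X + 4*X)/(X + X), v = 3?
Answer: 10301597/159970 ≈ 64.397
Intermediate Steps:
A(X) = -⅚ (A(X) = -(X + 4*X)/(3*(X + X)) = -5*X/(3*(2*X)) = -5*X*1/(2*X)/3 = -⅓*5/2 = -⅚)
b = -23744 (b = -10272 - 13472 = -23744)
a = -1120/3 (a = 448*(-⅚) = -1120/3 ≈ -373.33)
b/a - 25501/(-31994) = -23744/(-1120/3) - 25501/(-31994) = -23744*(-3/1120) - 25501*(-1/31994) = 318/5 + 25501/31994 = 10301597/159970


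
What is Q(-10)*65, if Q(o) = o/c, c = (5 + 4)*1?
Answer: -650/9 ≈ -72.222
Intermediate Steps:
c = 9 (c = 9*1 = 9)
Q(o) = o/9
Q(-10)*65 = ((⅑)*(-10))*65 = -10/9*65 = -650/9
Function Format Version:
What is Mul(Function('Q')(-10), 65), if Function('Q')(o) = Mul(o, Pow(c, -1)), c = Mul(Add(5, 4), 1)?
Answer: Rational(-650, 9) ≈ -72.222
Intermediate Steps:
c = 9 (c = Mul(9, 1) = 9)
Function('Q')(o) = Mul(Rational(1, 9), o) (Function('Q')(o) = Mul(o, Pow(9, -1)) = Mul(o, Rational(1, 9)) = Mul(Rational(1, 9), o))
Mul(Function('Q')(-10), 65) = Mul(Mul(Rational(1, 9), -10), 65) = Mul(Rational(-10, 9), 65) = Rational(-650, 9)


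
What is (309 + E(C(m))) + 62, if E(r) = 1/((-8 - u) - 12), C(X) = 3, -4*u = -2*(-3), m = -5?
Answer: 13725/37 ≈ 370.95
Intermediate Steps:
u = -3/2 (u = -(-1)*(-3)/2 = -¼*6 = -3/2 ≈ -1.5000)
E(r) = -2/37 (E(r) = 1/((-8 - 1*(-3/2)) - 12) = 1/((-8 + 3/2) - 12) = 1/(-13/2 - 12) = 1/(-37/2) = -2/37)
(309 + E(C(m))) + 62 = (309 - 2/37) + 62 = 11431/37 + 62 = 13725/37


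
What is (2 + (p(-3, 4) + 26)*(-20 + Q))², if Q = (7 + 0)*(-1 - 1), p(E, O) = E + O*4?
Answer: 1752976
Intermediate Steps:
p(E, O) = E + 4*O
Q = -14 (Q = 7*(-2) = -14)
(2 + (p(-3, 4) + 26)*(-20 + Q))² = (2 + ((-3 + 4*4) + 26)*(-20 - 14))² = (2 + ((-3 + 16) + 26)*(-34))² = (2 + (13 + 26)*(-34))² = (2 + 39*(-34))² = (2 - 1326)² = (-1324)² = 1752976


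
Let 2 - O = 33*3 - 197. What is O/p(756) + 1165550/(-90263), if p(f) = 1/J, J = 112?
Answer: 1009780050/90263 ≈ 11187.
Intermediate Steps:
O = 100 (O = 2 - (33*3 - 197) = 2 - (99 - 197) = 2 - 1*(-98) = 2 + 98 = 100)
p(f) = 1/112
O/p(756) + 1165550/(-90263) = 100/(1/112) + 1165550/(-90263) = 100*112 + 1165550*(-1/90263) = 11200 - 1165550/90263 = 1009780050/90263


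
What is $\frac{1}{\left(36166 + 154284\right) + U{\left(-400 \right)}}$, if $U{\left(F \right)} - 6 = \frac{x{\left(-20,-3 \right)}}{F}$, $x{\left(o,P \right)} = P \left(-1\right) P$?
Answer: $\frac{400}{76182409} \approx 5.2506 \cdot 10^{-6}$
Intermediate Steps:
$x{\left(o,P \right)} = - P^{2}$ ($x{\left(o,P \right)} = - P P = - P^{2}$)
$U{\left(F \right)} = 6 - \frac{9}{F}$ ($U{\left(F \right)} = 6 + \frac{\left(-1\right) \left(-3\right)^{2}}{F} = 6 + \frac{\left(-1\right) 9}{F} = 6 - \frac{9}{F}$)
$\frac{1}{\left(36166 + 154284\right) + U{\left(-400 \right)}} = \frac{1}{\left(36166 + 154284\right) + \left(6 - \frac{9}{-400}\right)} = \frac{1}{190450 + \left(6 - - \frac{9}{400}\right)} = \frac{1}{190450 + \left(6 + \frac{9}{400}\right)} = \frac{1}{190450 + \frac{2409}{400}} = \frac{1}{\frac{76182409}{400}} = \frac{400}{76182409}$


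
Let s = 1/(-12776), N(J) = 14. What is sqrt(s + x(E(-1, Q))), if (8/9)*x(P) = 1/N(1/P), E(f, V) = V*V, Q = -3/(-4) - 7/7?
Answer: sqrt(160519261)/44716 ≈ 0.28334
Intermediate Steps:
Q = -1/4 (Q = -3*(-1/4) - 7*1/7 = 3/4 - 1 = -1/4 ≈ -0.25000)
E(f, V) = V**2
x(P) = 9/112 (x(P) = (9/8)/14 = (9/8)*(1/14) = 9/112)
s = -1/12776 ≈ -7.8272e-5
sqrt(s + x(E(-1, Q))) = sqrt(-1/12776 + 9/112) = sqrt(14359/178864) = sqrt(160519261)/44716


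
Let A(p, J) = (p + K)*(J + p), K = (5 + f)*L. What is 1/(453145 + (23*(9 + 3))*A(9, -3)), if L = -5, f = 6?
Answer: 1/376969 ≈ 2.6527e-6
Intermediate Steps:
K = -55 (K = (5 + 6)*(-5) = 11*(-5) = -55)
A(p, J) = (-55 + p)*(J + p) (A(p, J) = (p - 55)*(J + p) = (-55 + p)*(J + p))
1/(453145 + (23*(9 + 3))*A(9, -3)) = 1/(453145 + (23*(9 + 3))*(9**2 - 55*(-3) - 55*9 - 3*9)) = 1/(453145 + (23*12)*(81 + 165 - 495 - 27)) = 1/(453145 + 276*(-276)) = 1/(453145 - 76176) = 1/376969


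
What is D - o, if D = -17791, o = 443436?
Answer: -461227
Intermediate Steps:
D - o = -17791 - 1*443436 = -17791 - 443436 = -461227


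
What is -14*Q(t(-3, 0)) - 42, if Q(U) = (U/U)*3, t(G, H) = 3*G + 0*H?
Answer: -84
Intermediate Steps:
t(G, H) = 3*G (t(G, H) = 3*G + 0 = 3*G)
Q(U) = 3 (Q(U) = 1*3 = 3)
-14*Q(t(-3, 0)) - 42 = -14*3 - 42 = -42 - 42 = -84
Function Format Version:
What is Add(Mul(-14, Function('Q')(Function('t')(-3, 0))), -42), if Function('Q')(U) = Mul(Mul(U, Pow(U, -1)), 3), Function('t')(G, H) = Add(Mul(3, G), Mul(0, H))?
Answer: -84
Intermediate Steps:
Function('t')(G, H) = Mul(3, G) (Function('t')(G, H) = Add(Mul(3, G), 0) = Mul(3, G))
Function('Q')(U) = 3 (Function('Q')(U) = Mul(1, 3) = 3)
Add(Mul(-14, Function('Q')(Function('t')(-3, 0))), -42) = Add(Mul(-14, 3), -42) = Add(-42, -42) = -84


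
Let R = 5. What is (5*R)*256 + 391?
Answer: 6791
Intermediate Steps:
(5*R)*256 + 391 = (5*5)*256 + 391 = 25*256 + 391 = 6400 + 391 = 6791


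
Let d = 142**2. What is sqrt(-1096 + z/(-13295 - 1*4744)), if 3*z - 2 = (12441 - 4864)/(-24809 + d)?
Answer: I*sqrt(7694969639077240905)/83791155 ≈ 33.106*I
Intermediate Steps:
d = 20164
z = 571/4645 (z = 2/3 + ((12441 - 4864)/(-24809 + 20164))/3 = 2/3 + (7577/(-4645))/3 = 2/3 + (7577*(-1/4645))/3 = 2/3 + (1/3)*(-7577/4645) = 2/3 - 7577/13935 = 571/4645 ≈ 0.12293)
sqrt(-1096 + z/(-13295 - 1*4744)) = sqrt(-1096 + 571/(4645*(-13295 - 1*4744))) = sqrt(-1096 + 571/(4645*(-13295 - 4744))) = sqrt(-1096 + (571/4645)/(-18039)) = sqrt(-1096 + (571/4645)*(-1/18039)) = sqrt(-1096 - 571/83791155) = sqrt(-91835106451/83791155) = I*sqrt(7694969639077240905)/83791155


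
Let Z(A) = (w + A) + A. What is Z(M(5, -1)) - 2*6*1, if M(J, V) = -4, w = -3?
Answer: -23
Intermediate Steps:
Z(A) = -3 + 2*A (Z(A) = (-3 + A) + A = -3 + 2*A)
Z(M(5, -1)) - 2*6*1 = (-3 + 2*(-4)) - 2*6*1 = (-3 - 8) - 12*1 = -11 - 12 = -23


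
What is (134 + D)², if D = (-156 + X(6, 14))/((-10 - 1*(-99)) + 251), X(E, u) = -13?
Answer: 2060342881/115600 ≈ 17823.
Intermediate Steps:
D = -169/340 (D = (-156 - 13)/((-10 - 1*(-99)) + 251) = -169/((-10 + 99) + 251) = -169/(89 + 251) = -169/340 ≈ -0.49706)
(134 + D)² = (134 - 169/340)² = (45391/340)² = 2060342881/115600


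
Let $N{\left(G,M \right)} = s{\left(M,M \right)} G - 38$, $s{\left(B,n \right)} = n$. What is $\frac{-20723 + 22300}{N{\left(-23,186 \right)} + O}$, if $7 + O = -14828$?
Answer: $- \frac{1577}{19151} \approx -0.082346$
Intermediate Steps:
$O = -14835$ ($O = -7 - 14828 = -14835$)
$N{\left(G,M \right)} = -38 + G M$ ($N{\left(G,M \right)} = M G - 38 = G M - 38 = -38 + G M$)
$\frac{-20723 + 22300}{N{\left(-23,186 \right)} + O} = \frac{-20723 + 22300}{\left(-38 - 4278\right) - 14835} = \frac{1577}{\left(-38 - 4278\right) - 14835} = \frac{1577}{-4316 - 14835} = \frac{1577}{-19151} = 1577 \left(- \frac{1}{19151}\right) = - \frac{1577}{19151}$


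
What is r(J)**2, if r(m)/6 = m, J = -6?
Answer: 1296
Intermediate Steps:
r(m) = 6*m
r(J)**2 = (6*(-6))**2 = (-36)**2 = 1296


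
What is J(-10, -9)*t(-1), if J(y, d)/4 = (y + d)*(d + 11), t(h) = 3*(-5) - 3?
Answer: 2736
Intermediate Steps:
t(h) = -18 (t(h) = -15 - 3 = -18)
J(y, d) = 4*(11 + d)*(d + y) (J(y, d) = 4*((y + d)*(d + 11)) = 4*((d + y)*(11 + d)) = 4*((11 + d)*(d + y)) = 4*(11 + d)*(d + y))
J(-10, -9)*t(-1) = (4*(-9)² + 44*(-9) + 44*(-10) + 4*(-9)*(-10))*(-18) = (4*81 - 396 - 440 + 360)*(-18) = (324 - 396 - 440 + 360)*(-18) = -152*(-18) = 2736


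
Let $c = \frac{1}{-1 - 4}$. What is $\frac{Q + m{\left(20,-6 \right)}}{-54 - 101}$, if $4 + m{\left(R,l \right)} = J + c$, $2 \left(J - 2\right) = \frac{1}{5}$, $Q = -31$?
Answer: $\frac{331}{1550} \approx 0.21355$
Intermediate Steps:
$c = - \frac{1}{5}$ ($c = \frac{1}{-1 + \left(-4 + 0\right)} = \frac{1}{-1 - 4} = \frac{1}{-5} = - \frac{1}{5} \approx -0.2$)
$J = \frac{21}{10}$ ($J = 2 + \frac{1}{2 \cdot 5} = 2 + \frac{1}{2} \cdot \frac{1}{5} = 2 + \frac{1}{10} = \frac{21}{10} \approx 2.1$)
$m{\left(R,l \right)} = - \frac{21}{10}$ ($m{\left(R,l \right)} = -4 + \left(\frac{21}{10} - \frac{1}{5}\right) = -4 + \frac{19}{10} = - \frac{21}{10}$)
$\frac{Q + m{\left(20,-6 \right)}}{-54 - 101} = \frac{-31 - \frac{21}{10}}{-54 - 101} = - \frac{331}{10 \left(-155\right)} = \left(- \frac{331}{10}\right) \left(- \frac{1}{155}\right) = \frac{331}{1550}$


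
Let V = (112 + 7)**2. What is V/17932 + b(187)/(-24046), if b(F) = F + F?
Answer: 15173129/19599676 ≈ 0.77415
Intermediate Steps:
V = 14161 (V = 119**2 = 14161)
b(F) = 2*F
V/17932 + b(187)/(-24046) = 14161/17932 + (2*187)/(-24046) = 14161*(1/17932) + 374*(-1/24046) = 14161/17932 - 17/1093 = 15173129/19599676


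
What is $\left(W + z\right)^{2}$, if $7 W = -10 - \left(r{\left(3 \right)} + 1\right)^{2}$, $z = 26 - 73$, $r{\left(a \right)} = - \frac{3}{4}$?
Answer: $\frac{600625}{256} \approx 2346.2$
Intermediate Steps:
$r{\left(a \right)} = - \frac{3}{4}$ ($r{\left(a \right)} = \left(-3\right) \frac{1}{4} = - \frac{3}{4}$)
$z = -47$
$W = - \frac{23}{16}$ ($W = \frac{-10 - \left(- \frac{3}{4} + 1\right)^{2}}{7} = \frac{-10 - \left(\frac{1}{4}\right)^{2}}{7} = \frac{-10 - \frac{1}{16}}{7} = \frac{1}{7} \left(- \frac{161}{16}\right) = - \frac{23}{16} \approx -1.4375$)
$\left(W + z\right)^{2} = \left(- \frac{23}{16} - 47\right)^{2} = \left(- \frac{775}{16}\right)^{2} = \frac{600625}{256}$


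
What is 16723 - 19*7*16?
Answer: 14595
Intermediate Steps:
16723 - 19*7*16 = 16723 - 133*16 = 16723 - 1*2128 = 16723 - 2128 = 14595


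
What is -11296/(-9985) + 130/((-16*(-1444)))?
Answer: 131140417/115346720 ≈ 1.1369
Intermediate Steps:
-11296/(-9985) + 130/((-16*(-1444))) = -11296*(-1/9985) + 130/23104 = 11296/9985 + 130*(1/23104) = 11296/9985 + 65/11552 = 131140417/115346720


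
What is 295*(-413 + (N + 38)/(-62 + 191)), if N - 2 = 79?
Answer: -15681610/129 ≈ -1.2156e+5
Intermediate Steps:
N = 81 (N = 2 + 79 = 81)
295*(-413 + (N + 38)/(-62 + 191)) = 295*(-413 + (81 + 38)/(-62 + 191)) = 295*(-413 + 119/129) = 295*(-53158/129) = -15681610/129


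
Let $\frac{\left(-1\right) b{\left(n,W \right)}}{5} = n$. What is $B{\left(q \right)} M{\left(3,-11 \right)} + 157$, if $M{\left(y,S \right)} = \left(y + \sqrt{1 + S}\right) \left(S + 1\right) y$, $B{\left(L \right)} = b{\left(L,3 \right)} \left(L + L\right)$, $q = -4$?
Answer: $14557 + 4800 i \sqrt{10} \approx 14557.0 + 15179.0 i$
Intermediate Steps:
$b{\left(n,W \right)} = - 5 n$
$B{\left(L \right)} = - 10 L^{2}$ ($B{\left(L \right)} = - 5 L \left(L + L\right) = - 5 L 2 L = - 10 L^{2}$)
$M{\left(y,S \right)} = y \left(1 + S\right) \left(y + \sqrt{1 + S}\right)$ ($M{\left(y,S \right)} = \left(y + \sqrt{1 + S}\right) \left(1 + S\right) y = \left(1 + S\right) \left(y + \sqrt{1 + S}\right) y = y \left(1 + S\right) \left(y + \sqrt{1 + S}\right)$)
$B{\left(q \right)} M{\left(3,-11 \right)} + 157 = - 10 \left(-4\right)^{2} \cdot 3 \left(3 + \sqrt{1 - 11} - 33 - 11 \sqrt{1 - 11}\right) + 157 = \left(-10\right) 16 \cdot 3 \left(3 + \sqrt{-10} - 33 - 11 \sqrt{-10}\right) + 157 = - 160 \cdot 3 \left(3 + i \sqrt{10} - 33 - 11 i \sqrt{10}\right) + 157 = - 160 \cdot 3 \left(-30 - 10 i \sqrt{10}\right) + 157 = - 160 \left(-90 - 30 i \sqrt{10}\right) + 157 = \left(14400 + 4800 i \sqrt{10}\right) + 157 = 14557 + 4800 i \sqrt{10}$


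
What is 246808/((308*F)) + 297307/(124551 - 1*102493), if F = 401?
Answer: 10540970955/681084866 ≈ 15.477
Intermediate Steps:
246808/((308*F)) + 297307/(124551 - 1*102493) = 246808/((308*401)) + 297307/(124551 - 1*102493) = 246808/123508 + 297307/(124551 - 102493) = 246808*(1/123508) + 297307/22058 = 61702/30877 + 297307*(1/22058) = 61702/30877 + 297307/22058 = 10540970955/681084866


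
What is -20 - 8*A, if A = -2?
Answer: -4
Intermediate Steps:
-20 - 8*A = -20 - 8*(-2) = -20 + 16 = -4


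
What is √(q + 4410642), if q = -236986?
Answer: 2*√1043414 ≈ 2043.0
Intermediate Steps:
√(q + 4410642) = √(-236986 + 4410642) = √4173656 = 2*√1043414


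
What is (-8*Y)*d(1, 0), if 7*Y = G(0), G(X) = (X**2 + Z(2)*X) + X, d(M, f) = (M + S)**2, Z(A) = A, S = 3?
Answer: 0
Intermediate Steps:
d(M, f) = (3 + M)**2 (d(M, f) = (M + 3)**2 = (3 + M)**2)
G(X) = X**2 + 3*X (G(X) = (X**2 + 2*X) + X = X**2 + 3*X)
Y = 0 (Y = (0*(3 + 0))/7 = (0*3)/7 = (1/7)*0 = 0)
(-8*Y)*d(1, 0) = (-8*0)*(3 + 1)**2 = 0*4**2 = 0*16 = 0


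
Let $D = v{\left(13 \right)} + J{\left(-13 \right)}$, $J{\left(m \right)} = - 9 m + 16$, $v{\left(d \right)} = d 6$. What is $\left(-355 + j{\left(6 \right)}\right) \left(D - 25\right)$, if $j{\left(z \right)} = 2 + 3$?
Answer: $-65100$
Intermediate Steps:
$v{\left(d \right)} = 6 d$
$J{\left(m \right)} = 16 - 9 m$
$j{\left(z \right)} = 5$
$D = 211$ ($D = 6 \cdot 13 + \left(16 - -117\right) = 78 + \left(16 + 117\right) = 78 + 133 = 211$)
$\left(-355 + j{\left(6 \right)}\right) \left(D - 25\right) = \left(-355 + 5\right) \left(211 - 25\right) = \left(-350\right) 186 = -65100$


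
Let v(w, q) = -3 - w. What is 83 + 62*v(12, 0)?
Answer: -847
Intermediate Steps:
83 + 62*v(12, 0) = 83 + 62*(-3 - 1*12) = 83 + 62*(-3 - 12) = 83 + 62*(-15) = 83 - 930 = -847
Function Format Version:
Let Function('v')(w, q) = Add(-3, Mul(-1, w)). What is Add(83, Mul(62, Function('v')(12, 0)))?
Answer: -847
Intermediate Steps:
Add(83, Mul(62, Function('v')(12, 0))) = Add(83, Mul(62, Add(-3, Mul(-1, 12)))) = Add(83, Mul(62, Add(-3, -12))) = Add(83, Mul(62, -15)) = Add(83, -930) = -847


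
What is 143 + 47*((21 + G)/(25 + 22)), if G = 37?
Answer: 201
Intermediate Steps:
143 + 47*((21 + G)/(25 + 22)) = 143 + 47*((21 + 37)/(25 + 22)) = 143 + 47*(58/47) = 143 + 58 = 201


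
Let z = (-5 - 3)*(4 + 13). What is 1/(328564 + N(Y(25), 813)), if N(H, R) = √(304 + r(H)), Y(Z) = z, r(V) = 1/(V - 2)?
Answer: 45341832/14897693647297 - √5789238/14897693647297 ≈ 3.0434e-6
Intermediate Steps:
z = -136 (z = -8*17 = -136)
r(V) = 1/(-2 + V)
Y(Z) = -136
N(H, R) = √(304 + 1/(-2 + H))
1/(328564 + N(Y(25), 813)) = 1/(328564 + √((-607 + 304*(-136))/(-2 - 136))) = 1/(328564 + √((-607 - 41344)/(-138))) = 1/(328564 + √(-1/138*(-41951))) = 1/(328564 + √(41951/138)) = 1/(328564 + √5789238/138)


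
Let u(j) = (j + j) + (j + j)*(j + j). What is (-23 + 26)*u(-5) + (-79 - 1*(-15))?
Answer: 206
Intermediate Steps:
u(j) = 2*j + 4*j**2 (u(j) = 2*j + (2*j)*(2*j) = 2*j + 4*j**2)
(-23 + 26)*u(-5) + (-79 - 1*(-15)) = (-23 + 26)*(2*(-5)*(1 + 2*(-5))) + (-79 - 1*(-15)) = 3*(2*(-5)*(1 - 10)) + (-79 + 15) = 3*(2*(-5)*(-9)) - 64 = 3*90 - 64 = 270 - 64 = 206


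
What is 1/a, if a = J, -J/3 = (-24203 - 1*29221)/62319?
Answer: 20773/53424 ≈ 0.38883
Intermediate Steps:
J = 53424/20773 (J = -3*(-24203 - 1*29221)/62319 = -3*(-24203 - 29221)/62319 = -(-160272)/62319 = -3*(-17808/20773) = 53424/20773 ≈ 2.5718)
a = 53424/20773 ≈ 2.5718
1/a = 1/(53424/20773) = 20773/53424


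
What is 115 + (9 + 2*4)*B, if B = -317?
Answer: -5274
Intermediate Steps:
115 + (9 + 2*4)*B = 115 + (9 + 2*4)*(-317) = 115 + (9 + 8)*(-317) = 115 + 17*(-317) = 115 - 5389 = -5274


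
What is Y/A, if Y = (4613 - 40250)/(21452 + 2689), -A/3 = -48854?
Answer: -11879/1179384414 ≈ -1.0072e-5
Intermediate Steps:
A = 146562 (A = -3*(-48854) = 146562)
Y = -11879/8047 (Y = -35637/24141 = -35637*1/24141 = -11879/8047 ≈ -1.4762)
Y/A = -11879/8047/146562 = -11879/8047*1/146562 = -11879/1179384414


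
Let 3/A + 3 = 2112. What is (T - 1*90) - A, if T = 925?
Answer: 587004/703 ≈ 835.00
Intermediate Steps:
A = 1/703 (A = 3/(-3 + 2112) = 3/2109 = 3*(1/2109) = 1/703 ≈ 0.0014225)
(T - 1*90) - A = (925 - 1*90) - 1*1/703 = (925 - 90) - 1/703 = 835 - 1/703 = 587004/703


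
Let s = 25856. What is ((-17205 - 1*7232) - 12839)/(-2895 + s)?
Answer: -37276/22961 ≈ -1.6234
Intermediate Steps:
((-17205 - 1*7232) - 12839)/(-2895 + s) = ((-17205 - 1*7232) - 12839)/(-2895 + 25856) = ((-17205 - 7232) - 12839)/22961 = (-24437 - 12839)*(1/22961) = -37276*1/22961 = -37276/22961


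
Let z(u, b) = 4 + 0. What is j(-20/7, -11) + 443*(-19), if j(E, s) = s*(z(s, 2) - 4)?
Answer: -8417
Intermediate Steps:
z(u, b) = 4
j(E, s) = 0 (j(E, s) = s*(4 - 4) = s*0 = 0)
j(-20/7, -11) + 443*(-19) = 0 + 443*(-19) = 0 - 8417 = -8417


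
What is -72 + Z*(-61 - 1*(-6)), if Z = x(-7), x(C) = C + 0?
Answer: 313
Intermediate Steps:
x(C) = C
Z = -7
-72 + Z*(-61 - 1*(-6)) = -72 - 7*(-61 - 1*(-6)) = -72 - 7*(-61 + 6) = -72 - 7*(-55) = -72 + 385 = 313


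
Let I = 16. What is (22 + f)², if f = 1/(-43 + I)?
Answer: 351649/729 ≈ 482.37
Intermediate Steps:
f = -1/27 (f = 1/(-43 + 16) = 1/(-27) = -1/27 ≈ -0.037037)
(22 + f)² = (22 - 1/27)² = (593/27)² = 351649/729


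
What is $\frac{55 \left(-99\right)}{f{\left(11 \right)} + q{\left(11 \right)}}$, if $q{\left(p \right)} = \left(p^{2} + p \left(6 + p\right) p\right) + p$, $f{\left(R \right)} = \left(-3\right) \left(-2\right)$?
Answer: $- \frac{1089}{439} \approx -2.4806$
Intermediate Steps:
$f{\left(R \right)} = 6$
$q{\left(p \right)} = p + p^{2} + p^{2} \left(6 + p\right)$ ($q{\left(p \right)} = \left(p^{2} + p^{2} \left(6 + p\right)\right) + p = p + p^{2} + p^{2} \left(6 + p\right)$)
$\frac{55 \left(-99\right)}{f{\left(11 \right)} + q{\left(11 \right)}} = \frac{55 \left(-99\right)}{6 + 11 \left(1 + 11^{2} + 7 \cdot 11\right)} = - \frac{5445}{6 + 11 \left(1 + 121 + 77\right)} = - \frac{5445}{6 + 11 \cdot 199} = - \frac{5445}{6 + 2189} = - \frac{5445}{2195} = \left(-5445\right) \frac{1}{2195} = - \frac{1089}{439}$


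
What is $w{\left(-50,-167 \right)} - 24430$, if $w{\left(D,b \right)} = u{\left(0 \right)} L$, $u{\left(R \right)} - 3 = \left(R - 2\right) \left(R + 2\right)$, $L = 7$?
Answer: $-24437$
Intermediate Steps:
$u{\left(R \right)} = 3 + \left(-2 + R\right) \left(2 + R\right)$ ($u{\left(R \right)} = 3 + \left(R - 2\right) \left(R + 2\right) = 3 + \left(-2 + R\right) \left(2 + R\right)$)
$w{\left(D,b \right)} = -7$ ($w{\left(D,b \right)} = \left(-1 + 0^{2}\right) 7 = \left(-1 + 0\right) 7 = \left(-1\right) 7 = -7$)
$w{\left(-50,-167 \right)} - 24430 = -7 - 24430 = -24437$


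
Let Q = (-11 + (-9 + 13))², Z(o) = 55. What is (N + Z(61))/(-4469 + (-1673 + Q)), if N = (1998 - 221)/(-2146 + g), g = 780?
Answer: -24451/2774346 ≈ -0.0088132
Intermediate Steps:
N = -1777/1366 (N = (1998 - 221)/(-2146 + 780) = 1777/(-1366) = 1777*(-1/1366) = -1777/1366 ≈ -1.3009)
Q = 49 (Q = (-11 + 4)² = (-7)² = 49)
(N + Z(61))/(-4469 + (-1673 + Q)) = (-1777/1366 + 55)/(-4469 + (-1673 + 49)) = 73353/(1366*(-4469 - 1624)) = (73353/1366)/(-6093) = (73353/1366)*(-1/6093) = -24451/2774346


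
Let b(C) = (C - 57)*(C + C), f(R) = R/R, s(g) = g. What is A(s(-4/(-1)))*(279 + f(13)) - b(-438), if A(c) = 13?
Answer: -429980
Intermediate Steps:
f(R) = 1
b(C) = 2*C*(-57 + C) (b(C) = (-57 + C)*(2*C) = 2*C*(-57 + C))
A(s(-4/(-1)))*(279 + f(13)) - b(-438) = 13*(279 + 1) - 2*(-438)*(-57 - 438) = 13*280 - 2*(-438)*(-495) = 3640 - 1*433620 = 3640 - 433620 = -429980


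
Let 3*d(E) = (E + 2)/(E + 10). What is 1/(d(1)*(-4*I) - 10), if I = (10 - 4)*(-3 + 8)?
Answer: -11/230 ≈ -0.047826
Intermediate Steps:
d(E) = (2 + E)/(3*(10 + E)) (d(E) = ((E + 2)/(E + 10))/3 = ((2 + E)/(10 + E))/3 = (2 + E)/(3*(10 + E)))
I = 30 (I = 6*5 = 30)
1/(d(1)*(-4*I) - 10) = 1/(((2 + 1)/(3*(10 + 1)))*(-4*30) - 10) = 1/(((⅓)*3/11)*(-1*120) - 10) = 1/(((⅓)*(1/11)*3)*(-120) - 10) = 1/((1/11)*(-120) - 10) = 1/(-120/11 - 10) = 1/(-230/11) = -11/230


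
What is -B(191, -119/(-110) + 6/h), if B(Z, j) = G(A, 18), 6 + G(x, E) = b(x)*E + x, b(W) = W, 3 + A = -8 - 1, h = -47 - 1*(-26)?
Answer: 234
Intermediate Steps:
h = -21 (h = -47 + 26 = -21)
A = -12 (A = -3 + (-8 - 1) = -3 - 9 = -12)
G(x, E) = -6 + x + E*x (G(x, E) = -6 + (x*E + x) = -6 + (E*x + x) = -6 + (x + E*x) = -6 + x + E*x)
B(Z, j) = -234 (B(Z, j) = -6 - 12 + 18*(-12) = -6 - 12 - 216 = -234)
-B(191, -119/(-110) + 6/h) = -1*(-234) = 234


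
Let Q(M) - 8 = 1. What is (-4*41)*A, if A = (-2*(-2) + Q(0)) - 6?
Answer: -1148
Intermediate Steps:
Q(M) = 9 (Q(M) = 8 + 1 = 9)
A = 7 (A = (-2*(-2) + 9) - 6 = (4 + 9) - 6 = 13 - 6 = 7)
(-4*41)*A = -4*41*7 = -164*7 = -1148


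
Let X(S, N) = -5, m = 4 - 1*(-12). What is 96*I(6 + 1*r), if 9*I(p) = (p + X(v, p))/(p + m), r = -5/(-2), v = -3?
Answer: 32/21 ≈ 1.5238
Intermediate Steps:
m = 16 (m = 4 + 12 = 16)
r = 5/2 (r = -5*(-½) = 5/2 ≈ 2.5000)
I(p) = (-5 + p)/(9*(16 + p)) (I(p) = ((p - 5)/(p + 16))/9 = ((-5 + p)/(16 + p))/9 = (-5 + p)/(9*(16 + p)))
96*I(6 + 1*r) = 96*((-5 + (6 + 1*(5/2)))/(9*(16 + (6 + 1*(5/2))))) = 96*((-5 + (6 + 5/2))/(9*(16 + (6 + 5/2)))) = 96*((-5 + 17/2)/(9*(16 + 17/2))) = 96*((⅑)*(7/2)/(49/2)) = 96*((⅑)*(2/49)*(7/2)) = 96*(1/63) = 32/21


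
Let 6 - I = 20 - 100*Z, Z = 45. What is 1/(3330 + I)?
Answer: 1/7816 ≈ 0.00012794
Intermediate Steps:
I = 4486 (I = 6 - (20 - 100*45) = 6 - (20 - 4500) = 6 - 1*(-4480) = 6 + 4480 = 4486)
1/(3330 + I) = 1/(3330 + 4486) = 1/7816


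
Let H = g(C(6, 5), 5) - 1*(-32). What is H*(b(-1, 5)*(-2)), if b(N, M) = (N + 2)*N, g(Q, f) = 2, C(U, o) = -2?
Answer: 68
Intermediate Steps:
b(N, M) = N*(2 + N) (b(N, M) = (2 + N)*N = N*(2 + N))
H = 34 (H = 2 - 1*(-32) = 2 + 32 = 34)
H*(b(-1, 5)*(-2)) = 34*(-(2 - 1)*(-2)) = 34*(-1*1*(-2)) = 34*(-1*(-2)) = 34*2 = 68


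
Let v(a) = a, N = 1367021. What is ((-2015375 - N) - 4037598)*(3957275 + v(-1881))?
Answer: -29348999747636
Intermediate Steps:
((-2015375 - N) - 4037598)*(3957275 + v(-1881)) = ((-2015375 - 1*1367021) - 4037598)*(3957275 - 1881) = ((-2015375 - 1367021) - 4037598)*3955394 = (-3382396 - 4037598)*3955394 = -7419994*3955394 = -29348999747636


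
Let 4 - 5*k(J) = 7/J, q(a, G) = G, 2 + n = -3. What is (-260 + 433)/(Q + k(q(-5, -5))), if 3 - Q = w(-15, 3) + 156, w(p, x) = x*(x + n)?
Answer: -4325/3648 ≈ -1.1856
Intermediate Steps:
n = -5 (n = -2 - 3 = -5)
k(J) = ⅘ - 7/(5*J)
w(p, x) = x*(-5 + x) (w(p, x) = x*(x - 5) = x*(-5 + x))
Q = -147 (Q = 3 - (3*(-5 + 3) + 156) = 3 - (3*(-2) + 156) = 3 - (-6 + 156) = 3 - 1*150 = 3 - 150 = -147)
(-260 + 433)/(Q + k(q(-5, -5))) = (-260 + 433)/(-147 + (⅕)*(-7 + 4*(-5))/(-5)) = 173/(-147 + (⅕)*(-⅕)*(-7 - 20)) = 173/(-147 + (⅕)*(-⅕)*(-27)) = 173/(-147 + 27/25) = 173/(-3648/25) = 173*(-25/3648) = -4325/3648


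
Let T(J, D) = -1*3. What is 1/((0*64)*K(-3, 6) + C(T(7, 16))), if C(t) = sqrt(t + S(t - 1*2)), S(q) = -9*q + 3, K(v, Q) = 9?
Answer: sqrt(5)/15 ≈ 0.14907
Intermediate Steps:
T(J, D) = -3
S(q) = 3 - 9*q
C(t) = sqrt(21 - 8*t) (C(t) = sqrt(t + (3 - 9*(t - 1*2))) = sqrt(t + (3 - 9*(t - 2))) = sqrt(t + (3 - 9*(-2 + t))) = sqrt(t + (3 + (18 - 9*t))) = sqrt(t + (21 - 9*t)) = sqrt(21 - 8*t))
1/((0*64)*K(-3, 6) + C(T(7, 16))) = 1/((0*64)*9 + sqrt(21 - 8*(-3))) = 1/(0*9 + sqrt(21 + 24)) = 1/(0 + sqrt(45)) = 1/(0 + 3*sqrt(5)) = 1/(3*sqrt(5)) = sqrt(5)/15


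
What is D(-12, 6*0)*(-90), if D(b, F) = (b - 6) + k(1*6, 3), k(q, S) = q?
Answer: 1080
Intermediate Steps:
D(b, F) = b (D(b, F) = (b - 6) + 1*6 = (-6 + b) + 6 = b)
D(-12, 6*0)*(-90) = -12*(-90) = 1080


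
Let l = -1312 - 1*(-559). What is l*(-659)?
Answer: 496227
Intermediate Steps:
l = -753 (l = -1312 + 559 = -753)
l*(-659) = -753*(-659) = 496227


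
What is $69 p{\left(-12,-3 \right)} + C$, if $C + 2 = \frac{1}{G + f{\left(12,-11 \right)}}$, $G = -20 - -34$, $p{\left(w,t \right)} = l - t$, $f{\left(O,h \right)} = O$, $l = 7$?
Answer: $\frac{17889}{26} \approx 688.04$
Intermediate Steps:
$p{\left(w,t \right)} = 7 - t$
$G = 14$ ($G = -20 + 34 = 14$)
$C = - \frac{51}{26}$ ($C = -2 + \frac{1}{14 + 12} = -2 + \frac{1}{26} = - \frac{51}{26} \approx -1.9615$)
$69 p{\left(-12,-3 \right)} + C = 69 \left(7 - -3\right) - \frac{51}{26} = 69 \left(7 + 3\right) - \frac{51}{26} = 69 \cdot 10 - \frac{51}{26} = 690 - \frac{51}{26} = \frac{17889}{26}$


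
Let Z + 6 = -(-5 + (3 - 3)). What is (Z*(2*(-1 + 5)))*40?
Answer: -320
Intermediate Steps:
Z = -1 (Z = -6 - (-5 + (3 - 3)) = -6 - (-5 + 0) = -6 - 1*(-5) = -6 + 5 = -1)
(Z*(2*(-1 + 5)))*40 = -2*(-1 + 5)*40 = -2*4*40 = -1*8*40 = -8*40 = -320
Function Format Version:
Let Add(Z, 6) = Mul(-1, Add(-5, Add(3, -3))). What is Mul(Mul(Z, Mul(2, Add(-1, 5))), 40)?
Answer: -320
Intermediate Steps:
Z = -1 (Z = Add(-6, Mul(-1, Add(-5, Add(3, -3)))) = Add(-6, Mul(-1, Add(-5, 0))) = Add(-6, Mul(-1, -5)) = Add(-6, 5) = -1)
Mul(Mul(Z, Mul(2, Add(-1, 5))), 40) = Mul(Mul(-1, Mul(2, Add(-1, 5))), 40) = Mul(Mul(-1, Mul(2, 4)), 40) = Mul(Mul(-1, 8), 40) = Mul(-8, 40) = -320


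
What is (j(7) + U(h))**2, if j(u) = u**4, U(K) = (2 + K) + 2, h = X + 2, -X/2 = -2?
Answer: 5812921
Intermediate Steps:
X = 4 (X = -2*(-2) = 4)
h = 6 (h = 4 + 2 = 6)
U(K) = 4 + K
(j(7) + U(h))**2 = (7**4 + (4 + 6))**2 = (2401 + 10)**2 = 2411**2 = 5812921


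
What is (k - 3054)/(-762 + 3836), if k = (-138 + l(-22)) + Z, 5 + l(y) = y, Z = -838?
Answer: -4057/3074 ≈ -1.3198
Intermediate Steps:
l(y) = -5 + y
k = -1003 (k = (-138 + (-5 - 22)) - 838 = (-138 - 27) - 838 = -165 - 838 = -1003)
(k - 3054)/(-762 + 3836) = (-1003 - 3054)/(-762 + 3836) = -4057/3074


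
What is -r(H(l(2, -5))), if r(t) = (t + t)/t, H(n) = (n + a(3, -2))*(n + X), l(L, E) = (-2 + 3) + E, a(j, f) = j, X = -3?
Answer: -2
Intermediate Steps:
l(L, E) = 1 + E
H(n) = (-3 + n)*(3 + n) (H(n) = (n + 3)*(n - 3) = (3 + n)*(-3 + n) = (-3 + n)*(3 + n))
r(t) = 2 (r(t) = (2*t)/t = 2)
-r(H(l(2, -5))) = -1*2 = -2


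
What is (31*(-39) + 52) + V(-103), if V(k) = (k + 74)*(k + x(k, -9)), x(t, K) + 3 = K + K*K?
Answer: -171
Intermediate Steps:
x(t, K) = -3 + K + K² (x(t, K) = -3 + (K + K*K) = -3 + (K + K²) = -3 + K + K²)
V(k) = (69 + k)*(74 + k) (V(k) = (k + 74)*(k + (-3 - 9 + (-9)²)) = (74 + k)*(k + (-3 - 9 + 81)) = (74 + k)*(k + 69) = (74 + k)*(69 + k) = (69 + k)*(74 + k))
(31*(-39) + 52) + V(-103) = (31*(-39) + 52) + (5106 + (-103)² + 143*(-103)) = (-1209 + 52) + (5106 + 10609 - 14729) = -1157 + 986 = -171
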